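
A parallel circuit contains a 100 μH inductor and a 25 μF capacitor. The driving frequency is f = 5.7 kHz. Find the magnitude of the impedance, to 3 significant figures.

1.62 Ω

ω = 2πf = 35810 rad/s
X_L = ωL = 3.58 Ω
X_C = 1/(ωC) = 1.12 Ω
Parallel: admittances add. Y = 1/(jωL) + jωC
Y = (0 + j0.616) S
|Y| = 0.616 S → |Z| = 1/|Y| = 1.62 Ω, ∠Z = −∠Y = -90.0°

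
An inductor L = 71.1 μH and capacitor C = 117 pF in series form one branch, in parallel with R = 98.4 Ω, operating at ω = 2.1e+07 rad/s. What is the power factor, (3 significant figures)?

0.996

X_L = ωL = 1490 Ω
X_C = 1/(ωC) = 407 Ω
Branch 1: Z₁ = R = 98.4 Ω
Branch 2 (series LC): Z₂ = j(X_L − X_C) = j1090 Ω
Parallel: Z = Z₁Z₂/(Z₁+Z₂), |Z| = 98.0 Ω, ∠Z = 5.18°
cos φ = cos(5.18°) = 0.996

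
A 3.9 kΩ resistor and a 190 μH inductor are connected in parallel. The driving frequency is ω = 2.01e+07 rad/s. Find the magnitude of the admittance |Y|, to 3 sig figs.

X_L = ωL = 3820 Ω
Parallel: admittances add. Y = 1/R + 1/(jωL)
Y = (0.000256 − j0.000262) S
|Y| = 0.000366 S → |Z| = 1/|Y| = 2730 Ω, ∠Z = −∠Y = 45.6°

366 μS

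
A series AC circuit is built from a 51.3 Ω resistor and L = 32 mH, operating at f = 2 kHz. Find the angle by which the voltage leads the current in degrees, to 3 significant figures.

82.7°

ω = 2πf = 12570 rad/s
X_L = ωL = 402 Ω
Z = 51.3 + j402 Ω
|Z| = √(51.3² + 402²) = 405 Ω
∠Z = arctan(402/51.3) = 82.7°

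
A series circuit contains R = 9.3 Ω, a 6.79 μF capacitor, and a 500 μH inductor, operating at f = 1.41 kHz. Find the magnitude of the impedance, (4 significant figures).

ω = 2πf = 8859 rad/s
X_L = ωL = 4.430 Ω
X_C = 1/(ωC) = 16.62 Ω
Net reactance X = X_L − X_C = -12.19 Ω
Z = 9.300 − j12.19 Ω
|Z| = √(9.300² + 12.19²) = 15.34 Ω

15.34 Ω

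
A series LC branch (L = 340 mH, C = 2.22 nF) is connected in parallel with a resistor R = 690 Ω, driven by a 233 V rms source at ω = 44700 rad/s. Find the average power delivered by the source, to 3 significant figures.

X_L = ωL = 15200 Ω
X_C = 1/(ωC) = 10100 Ω
Branch 1: Z₁ = R = 690 Ω
Branch 2 (series LC): Z₂ = j(X_L − X_C) = j5120 Ω
Parallel: Z = Z₁Z₂/(Z₁+Z₂), |Z| = 684 Ω, ∠Z = 7.67°
I = V/|Z| = 341 mA
P = VI cos φ = 233 × 0.341 × cos(7.67°) = 78.7 W

78.7 W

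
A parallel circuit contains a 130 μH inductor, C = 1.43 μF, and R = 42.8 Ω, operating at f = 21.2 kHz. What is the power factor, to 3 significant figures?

ω = 2πf = 133200 rad/s
X_L = ωL = 17.3 Ω
X_C = 1/(ωC) = 5.25 Ω
Parallel: admittances add. Y = 1/R + 1/(jωL) + jωC
Y = (0.0234 + j0.133) S
|Y| = 0.135 S → |Z| = 1/|Y| = 7.42 Ω, ∠Z = −∠Y = -80.0°
cos φ = cos(-80.0°) = 0.173

0.173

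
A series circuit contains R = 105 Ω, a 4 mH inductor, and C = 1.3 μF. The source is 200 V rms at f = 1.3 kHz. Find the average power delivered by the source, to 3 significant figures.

ω = 2πf = 8168 rad/s
X_L = ωL = 32.7 Ω
X_C = 1/(ωC) = 94.2 Ω
Net reactance X = X_L − X_C = -61.5 Ω
Z = 105 − j61.5 Ω
|Z| = √(105² + 61.5²) = 122 Ω
∠Z = arctan(-61.5/105) = -30.4°
I = V/|Z| = 1.64 A
P = VI cos φ = 200 × 1.64 × cos(-30.4°) = 284 W

284 W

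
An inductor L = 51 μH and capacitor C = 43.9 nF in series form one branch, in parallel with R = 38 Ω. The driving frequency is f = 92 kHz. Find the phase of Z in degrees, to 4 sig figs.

-75.36°

ω = 2πf = 578100 rad/s
X_L = ωL = 29.48 Ω
X_C = 1/(ωC) = 39.41 Ω
Branch 1: Z₁ = R = 38.00 Ω
Branch 2 (series LC): Z₂ = j(X_L − X_C) = −j9.926 Ω
Parallel: Z = Z₁Z₂/(Z₁+Z₂), |Z| = 9.604 Ω, ∠Z = -75.36°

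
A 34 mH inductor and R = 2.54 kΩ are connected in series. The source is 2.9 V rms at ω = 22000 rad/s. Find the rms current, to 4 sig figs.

1.095 mA

X_L = ωL = 748.0 Ω
Z = 2540 + j748.0 Ω
|Z| = √(2540² + 748.0²) = 2648 Ω
I = V/|Z| = 2.9/2648 = 1.095 mA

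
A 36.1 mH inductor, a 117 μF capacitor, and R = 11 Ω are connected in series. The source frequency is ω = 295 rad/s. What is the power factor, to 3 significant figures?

0.515

X_L = ωL = 10.6 Ω
X_C = 1/(ωC) = 29.0 Ω
Net reactance X = X_L − X_C = -18.3 Ω
Z = 11.0 − j18.3 Ω
|Z| = √(11.0² + 18.3²) = 21.4 Ω
∠Z = arctan(-18.3/11.0) = -59.0°
cos φ = cos(-59.0°) = 0.515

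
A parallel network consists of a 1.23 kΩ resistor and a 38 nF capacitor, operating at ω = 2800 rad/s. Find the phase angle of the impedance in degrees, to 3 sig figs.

X_C = 1/(ωC) = 9400 Ω
Parallel: admittances add. Y = 1/R + jωC
Y = (0.000813 + j0.000106) S
|Y| = 0.000820 S → |Z| = 1/|Y| = 1220 Ω, ∠Z = −∠Y = -7.46°

-7.46°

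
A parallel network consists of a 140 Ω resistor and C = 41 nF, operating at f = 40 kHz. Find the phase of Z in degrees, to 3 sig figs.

ω = 2πf = 251300 rad/s
X_C = 1/(ωC) = 97.0 Ω
Parallel: admittances add. Y = 1/R + jωC
Y = (0.00714 + j0.0103) S
|Y| = 0.0125 S → |Z| = 1/|Y| = 79.8 Ω, ∠Z = −∠Y = -55.3°

-55.3°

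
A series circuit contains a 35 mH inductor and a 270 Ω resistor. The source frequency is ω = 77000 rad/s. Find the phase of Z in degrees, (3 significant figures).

X_L = ωL = 2700 Ω
Z = 270 + j2700 Ω
|Z| = √(270² + 2700²) = 2710 Ω
∠Z = arctan(2700/270) = 84.3°

84.3°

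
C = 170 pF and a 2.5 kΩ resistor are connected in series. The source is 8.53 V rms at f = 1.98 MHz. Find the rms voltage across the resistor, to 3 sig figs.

ω = 2πf = 1.244e+07 rad/s
X_C = 1/(ωC) = 473 Ω
Z = 2500 − j473 Ω
|Z| = √(2500² + 473²) = 2540 Ω
I = V/|Z| = 3.35 mA
V_R = I·|Z_R| = 0.00335 × 2500 = 8.38 V

8.38 V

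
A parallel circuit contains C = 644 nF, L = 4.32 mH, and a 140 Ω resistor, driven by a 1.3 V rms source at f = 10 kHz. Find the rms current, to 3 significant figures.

ω = 2πf = 62830 rad/s
X_L = ωL = 271 Ω
X_C = 1/(ωC) = 24.7 Ω
Parallel: admittances add. Y = 1/R + 1/(jωL) + jωC
Y = (0.00714 + j0.0368) S
|Y| = 0.0375 S → |Z| = 1/|Y| = 26.7 Ω, ∠Z = −∠Y = -79.0°
I = V/|Z| = 1.3/26.7 = 48.7 mA

48.7 mA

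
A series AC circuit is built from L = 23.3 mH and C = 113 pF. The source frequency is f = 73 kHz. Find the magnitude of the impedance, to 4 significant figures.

ω = 2πf = 458700 rad/s
X_L = ωL = 10690 Ω
X_C = 1/(ωC) = 19290 Ω
Net reactance X = X_L − X_C = -8607 Ω
Z = − j8607 Ω
|Z| = √(0² + 8607²) = 8607 Ω

8607 Ω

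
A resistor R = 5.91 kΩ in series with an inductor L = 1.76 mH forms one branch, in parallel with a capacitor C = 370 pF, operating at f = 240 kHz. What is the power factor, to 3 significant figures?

0.274

ω = 2πf = 1.508e+06 rad/s
X_L = ωL = 2650 Ω
X_C = 1/(ωC) = 1790 Ω
Branch 1 (R+jX_L): Z₁ = 5910 + j2650 Ω, |Z₁| = 6480 Ω
Branch 2 (−jX_C): Z₂ = −j1790 Ω
Parallel: Z = Z₁Z₂/(Z₁+Z₂), |Z| = 1940 Ω, ∠Z = -74.1°
cos φ = cos(-74.1°) = 0.274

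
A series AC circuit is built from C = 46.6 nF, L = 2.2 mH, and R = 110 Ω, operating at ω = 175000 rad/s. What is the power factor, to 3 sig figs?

X_L = ωL = 385 Ω
X_C = 1/(ωC) = 123 Ω
Net reactance X = X_L − X_C = 262 Ω
Z = 110 + j262 Ω
|Z| = √(110² + 262²) = 285 Ω
∠Z = arctan(262/110) = 67.3°
cos φ = cos(67.3°) = 0.387

0.387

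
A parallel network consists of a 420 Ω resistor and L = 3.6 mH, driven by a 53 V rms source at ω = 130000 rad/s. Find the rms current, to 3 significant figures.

X_L = ωL = 468 Ω
Parallel: admittances add. Y = 1/R + 1/(jωL)
Y = (0.00238 − j0.00214) S
|Y| = 0.00320 S → |Z| = 1/|Y| = 313 Ω, ∠Z = −∠Y = 41.9°
I = V/|Z| = 53/313 = 170 mA

170 mA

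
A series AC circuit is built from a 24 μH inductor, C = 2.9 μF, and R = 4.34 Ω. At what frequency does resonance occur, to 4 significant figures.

ω₀ = 1/√(LC) = 1/√(2.4e-05 × 2.9e-06) = 119900 rad/s
f₀ = ω₀/(2π) = 19.08 kHz

19.08 kHz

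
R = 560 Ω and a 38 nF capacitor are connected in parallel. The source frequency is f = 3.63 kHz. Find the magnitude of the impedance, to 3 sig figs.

504 Ω

ω = 2πf = 22810 rad/s
X_C = 1/(ωC) = 1150 Ω
Parallel: admittances add. Y = 1/R + jωC
Y = (0.00179 + j0.000867) S
|Y| = 0.00198 S → |Z| = 1/|Y| = 504 Ω, ∠Z = −∠Y = -25.9°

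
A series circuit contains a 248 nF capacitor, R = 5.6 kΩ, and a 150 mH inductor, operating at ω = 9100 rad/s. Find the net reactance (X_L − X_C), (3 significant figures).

922 Ω

X_L = ωL = 1360 Ω
X_C = 1/(ωC) = 443 Ω
X = 1360 − 443 = 922 Ω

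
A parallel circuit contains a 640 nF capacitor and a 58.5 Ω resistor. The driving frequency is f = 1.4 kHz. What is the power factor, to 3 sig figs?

0.950

ω = 2πf = 8796 rad/s
X_C = 1/(ωC) = 178 Ω
Parallel: admittances add. Y = 1/R + jωC
Y = (0.0171 + j0.00563) S
|Y| = 0.0180 S → |Z| = 1/|Y| = 55.6 Ω, ∠Z = −∠Y = -18.2°
cos φ = cos(-18.2°) = 0.950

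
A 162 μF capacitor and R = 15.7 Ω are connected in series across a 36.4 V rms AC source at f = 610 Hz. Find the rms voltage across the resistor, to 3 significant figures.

ω = 2πf = 3833 rad/s
X_C = 1/(ωC) = 1.61 Ω
Z = 15.7 − j1.61 Ω
|Z| = √(15.7² + 1.61²) = 15.8 Ω
I = V/|Z| = 2.31 A
V_R = I·|Z_R| = 2.31 × 15.7 = 36.2 V

36.2 V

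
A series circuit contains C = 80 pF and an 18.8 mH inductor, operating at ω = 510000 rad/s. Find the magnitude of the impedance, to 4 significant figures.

14920 Ω

X_L = ωL = 9588 Ω
X_C = 1/(ωC) = 24510 Ω
Net reactance X = X_L − X_C = -14920 Ω
Z = − j14920 Ω
|Z| = √(0² + 14920²) = 14920 Ω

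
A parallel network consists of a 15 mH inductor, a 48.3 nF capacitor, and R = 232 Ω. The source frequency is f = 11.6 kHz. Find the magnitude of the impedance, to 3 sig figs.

199 Ω

ω = 2πf = 72880 rad/s
X_L = ωL = 1090 Ω
X_C = 1/(ωC) = 284 Ω
Parallel: admittances add. Y = 1/R + 1/(jωL) + jωC
Y = (0.00431 + j0.00261) S
|Y| = 0.00504 S → |Z| = 1/|Y| = 199 Ω, ∠Z = −∠Y = -31.2°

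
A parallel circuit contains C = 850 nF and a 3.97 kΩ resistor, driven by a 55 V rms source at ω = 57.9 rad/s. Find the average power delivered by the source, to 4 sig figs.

X_C = 1/(ωC) = 20320 Ω
Parallel: admittances add. Y = 1/R + jωC
Y = (0.0002519 + j4.922e-05) S
|Y| = 0.0002567 S → |Z| = 1/|Y| = 3896 Ω, ∠Z = −∠Y = -11.06°
I = V/|Z| = 14.12 mA
P = VI cos φ = 55 × 0.01412 × cos(-11.06°) = 762.0 mW

762.0 mW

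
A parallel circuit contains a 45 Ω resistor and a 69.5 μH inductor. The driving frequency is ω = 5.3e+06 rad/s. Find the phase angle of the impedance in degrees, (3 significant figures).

6.97°

X_L = ωL = 368 Ω
Parallel: admittances add. Y = 1/R + 1/(jωL)
Y = (0.0222 − j0.00271) S
|Y| = 0.0224 S → |Z| = 1/|Y| = 44.7 Ω, ∠Z = −∠Y = 6.97°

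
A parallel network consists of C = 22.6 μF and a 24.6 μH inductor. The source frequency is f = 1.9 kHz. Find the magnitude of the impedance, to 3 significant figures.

ω = 2πf = 11940 rad/s
X_L = ωL = 0.294 Ω
X_C = 1/(ωC) = 3.71 Ω
Parallel: admittances add. Y = 1/(jωL) + jωC
Y = (0 − j3.14) S
|Y| = 3.14 S → |Z| = 1/|Y| = 0.319 Ω, ∠Z = −∠Y = 90.0°

0.319 Ω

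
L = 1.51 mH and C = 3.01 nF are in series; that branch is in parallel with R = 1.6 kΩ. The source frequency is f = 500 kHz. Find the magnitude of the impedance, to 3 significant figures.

1510 Ω

ω = 2πf = 3.142e+06 rad/s
X_L = ωL = 4740 Ω
X_C = 1/(ωC) = 106 Ω
Branch 1: Z₁ = R = 1600 Ω
Branch 2 (series LC): Z₂ = j(X_L − X_C) = j4640 Ω
Parallel: Z = Z₁Z₂/(Z₁+Z₂), |Z| = 1510 Ω, ∠Z = 19.0°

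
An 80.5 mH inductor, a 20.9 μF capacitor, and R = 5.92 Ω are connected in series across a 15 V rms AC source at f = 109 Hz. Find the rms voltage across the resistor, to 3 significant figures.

ω = 2πf = 684.9 rad/s
X_L = ωL = 55.1 Ω
X_C = 1/(ωC) = 69.9 Ω
Net reactance X = X_L − X_C = -14.7 Ω
Z = 5.92 − j14.7 Ω
|Z| = √(5.92² + 14.7²) = 15.9 Ω
I = V/|Z| = 945 mA
V_R = I·|Z_R| = 0.945 × 5.92 = 5.59 V

5.59 V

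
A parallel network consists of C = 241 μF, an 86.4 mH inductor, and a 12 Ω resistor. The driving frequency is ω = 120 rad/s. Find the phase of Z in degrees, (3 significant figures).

39.0°

X_L = ωL = 10.4 Ω
X_C = 1/(ωC) = 34.6 Ω
Parallel: admittances add. Y = 1/R + 1/(jωL) + jωC
Y = (0.0833 − j0.0675) S
|Y| = 0.107 S → |Z| = 1/|Y| = 9.32 Ω, ∠Z = −∠Y = 39.0°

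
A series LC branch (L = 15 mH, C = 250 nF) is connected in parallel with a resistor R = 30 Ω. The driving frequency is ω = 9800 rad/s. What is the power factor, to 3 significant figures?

0.993

X_L = ωL = 147 Ω
X_C = 1/(ωC) = 408 Ω
Branch 1: Z₁ = R = 30.0 Ω
Branch 2 (series LC): Z₂ = j(X_L − X_C) = −j261 Ω
Parallel: Z = Z₁Z₂/(Z₁+Z₂), |Z| = 29.8 Ω, ∠Z = -6.55°
cos φ = cos(-6.55°) = 0.993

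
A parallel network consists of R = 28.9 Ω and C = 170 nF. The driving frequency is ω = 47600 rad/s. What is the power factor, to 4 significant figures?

0.9737

X_C = 1/(ωC) = 123.6 Ω
Parallel: admittances add. Y = 1/R + jωC
Y = (0.03460 + j0.008092) S
|Y| = 0.03554 S → |Z| = 1/|Y| = 28.14 Ω, ∠Z = −∠Y = -13.16°
cos φ = cos(-13.16°) = 0.9737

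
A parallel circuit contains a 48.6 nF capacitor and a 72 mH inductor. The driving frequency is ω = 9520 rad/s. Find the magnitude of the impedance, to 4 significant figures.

X_L = ωL = 685.4 Ω
X_C = 1/(ωC) = 2161 Ω
Parallel: admittances add. Y = 1/(jωL) + jωC
Y = (0 − j0.0009962) S
|Y| = 0.0009962 S → |Z| = 1/|Y| = 1004 Ω, ∠Z = −∠Y = 90.00°

1004 Ω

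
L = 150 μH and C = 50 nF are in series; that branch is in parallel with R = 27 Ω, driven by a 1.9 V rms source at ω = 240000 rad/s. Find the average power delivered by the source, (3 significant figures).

134 mW

X_L = ωL = 36.0 Ω
X_C = 1/(ωC) = 83.3 Ω
Branch 1: Z₁ = R = 27.0 Ω
Branch 2 (series LC): Z₂ = j(X_L − X_C) = −j47.3 Ω
Parallel: Z = Z₁Z₂/(Z₁+Z₂), |Z| = 23.5 Ω, ∠Z = -29.7°
I = V/|Z| = 81.0 mA
P = VI cos φ = 1.9 × 0.0810 × cos(-29.7°) = 134 mW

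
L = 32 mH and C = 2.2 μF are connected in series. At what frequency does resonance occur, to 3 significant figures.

ω₀ = 1/√(LC) = 1/√(0.032 × 2.2e-06) = 3769 rad/s
f₀ = ω₀/(2π) = 600 Hz

600 Hz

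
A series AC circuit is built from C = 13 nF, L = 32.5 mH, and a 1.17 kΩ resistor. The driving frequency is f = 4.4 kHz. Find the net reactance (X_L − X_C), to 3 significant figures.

ω = 2πf = 27650 rad/s
X_L = ωL = 898 Ω
X_C = 1/(ωC) = 2780 Ω
X = 898 − 2780 = -1880 Ω

-1880 Ω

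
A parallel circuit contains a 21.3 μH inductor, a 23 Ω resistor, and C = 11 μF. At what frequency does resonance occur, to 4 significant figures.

ω₀ = 1/√(LC) = 1/√(2.13e-05 × 1.1e-05) = 65330 rad/s
f₀ = ω₀/(2π) = 10.40 kHz

10.40 kHz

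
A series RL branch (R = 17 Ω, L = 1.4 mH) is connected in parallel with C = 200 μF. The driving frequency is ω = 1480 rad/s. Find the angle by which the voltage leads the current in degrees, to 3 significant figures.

-78.7°

X_L = ωL = 2.07 Ω
X_C = 1/(ωC) = 3.38 Ω
Branch 1 (R+jX_L): Z₁ = 17.0 + j2.07 Ω, |Z₁| = 17.1 Ω
Branch 2 (−jX_C): Z₂ = −j3.38 Ω
Parallel: Z = Z₁Z₂/(Z₁+Z₂), |Z| = 3.39 Ω, ∠Z = -78.7°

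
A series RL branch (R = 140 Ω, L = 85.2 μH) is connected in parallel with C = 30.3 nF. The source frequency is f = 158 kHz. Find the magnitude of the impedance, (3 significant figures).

36.5 Ω

ω = 2πf = 992700 rad/s
X_L = ωL = 84.6 Ω
X_C = 1/(ωC) = 33.2 Ω
Branch 1 (R+jX_L): Z₁ = 140 + j84.6 Ω, |Z₁| = 164 Ω
Branch 2 (−jX_C): Z₂ = −j33.2 Ω
Parallel: Z = Z₁Z₂/(Z₁+Z₂), |Z| = 36.5 Ω, ∠Z = -79.0°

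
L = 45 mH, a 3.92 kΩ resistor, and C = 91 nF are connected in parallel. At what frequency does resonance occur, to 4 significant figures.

ω₀ = 1/√(LC) = 1/√(0.045 × 9.1e-08) = 15630 rad/s
f₀ = ω₀/(2π) = 2.487 kHz

2.487 kHz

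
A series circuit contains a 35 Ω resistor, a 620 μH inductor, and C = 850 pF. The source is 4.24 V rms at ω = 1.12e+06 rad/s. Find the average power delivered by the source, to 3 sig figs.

X_L = ωL = 694 Ω
X_C = 1/(ωC) = 1050 Ω
Net reactance X = X_L − X_C = -356 Ω
Z = 35.0 − j356 Ω
|Z| = √(35.0² + 356²) = 358 Ω
∠Z = arctan(-356/35.0) = -84.4°
I = V/|Z| = 11.9 mA
P = VI cos φ = 4.24 × 0.0119 × cos(-84.4°) = 4.92 mW

4.92 mW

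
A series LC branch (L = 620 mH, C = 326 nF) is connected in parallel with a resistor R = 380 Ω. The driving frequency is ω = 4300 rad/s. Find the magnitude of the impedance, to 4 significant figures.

X_L = ωL = 2666 Ω
X_C = 1/(ωC) = 713.4 Ω
Branch 1: Z₁ = R = 380.0 Ω
Branch 2 (series LC): Z₂ = j(X_L − X_C) = j1953 Ω
Parallel: Z = Z₁Z₂/(Z₁+Z₂), |Z| = 373.0 Ω, ∠Z = 11.01°

373.0 Ω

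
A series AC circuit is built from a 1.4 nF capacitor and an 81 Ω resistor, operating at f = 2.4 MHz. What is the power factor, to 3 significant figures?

ω = 2πf = 1.508e+07 rad/s
X_C = 1/(ωC) = 47.4 Ω
Z = 81.0 − j47.4 Ω
|Z| = √(81.0² + 47.4²) = 93.8 Ω
∠Z = arctan(-47.4/81.0) = -30.3°
cos φ = cos(-30.3°) = 0.863

0.863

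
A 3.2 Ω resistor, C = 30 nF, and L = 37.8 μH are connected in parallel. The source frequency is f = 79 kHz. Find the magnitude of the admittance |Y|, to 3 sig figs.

ω = 2πf = 496400 rad/s
X_L = ωL = 18.8 Ω
X_C = 1/(ωC) = 67.2 Ω
Parallel: admittances add. Y = 1/R + 1/(jωL) + jωC
Y = (0.312 − j0.0384) S
|Y| = 0.315 S → |Z| = 1/|Y| = 3.18 Ω, ∠Z = −∠Y = 7.01°

315 mS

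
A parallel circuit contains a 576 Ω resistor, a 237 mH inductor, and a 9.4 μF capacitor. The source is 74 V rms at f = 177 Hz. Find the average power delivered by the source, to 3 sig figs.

9.51 W

ω = 2πf = 1112 rad/s
X_L = ωL = 264 Ω
X_C = 1/(ωC) = 95.7 Ω
Parallel: admittances add. Y = 1/R + 1/(jωL) + jωC
Y = (0.00174 + j0.00666) S
|Y| = 0.00688 S → |Z| = 1/|Y| = 145 Ω, ∠Z = −∠Y = -75.4°
I = V/|Z| = 509 mA
P = VI cos φ = 74 × 0.509 × cos(-75.4°) = 9.51 W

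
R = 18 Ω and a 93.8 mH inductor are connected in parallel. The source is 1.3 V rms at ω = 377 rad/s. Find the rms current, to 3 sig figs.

X_L = ωL = 35.4 Ω
Parallel: admittances add. Y = 1/R + 1/(jωL)
Y = (0.0556 − j0.0283) S
|Y| = 0.0623 S → |Z| = 1/|Y| = 16.0 Ω, ∠Z = −∠Y = 27.0°
I = V/|Z| = 1.3/16.0 = 81.0 mA

81.0 mA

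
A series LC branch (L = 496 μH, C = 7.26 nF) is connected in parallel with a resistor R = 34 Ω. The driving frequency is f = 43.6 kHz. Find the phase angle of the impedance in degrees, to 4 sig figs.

-5.294°

ω = 2πf = 273900 rad/s
X_L = ωL = 135.9 Ω
X_C = 1/(ωC) = 502.8 Ω
Branch 1: Z₁ = R = 34.00 Ω
Branch 2 (series LC): Z₂ = j(X_L − X_C) = −j366.9 Ω
Parallel: Z = Z₁Z₂/(Z₁+Z₂), |Z| = 33.85 Ω, ∠Z = -5.294°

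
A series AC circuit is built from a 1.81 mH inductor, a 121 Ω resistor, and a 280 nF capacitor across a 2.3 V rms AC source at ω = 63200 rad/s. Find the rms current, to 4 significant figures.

17.15 mA

X_L = ωL = 114.4 Ω
X_C = 1/(ωC) = 56.51 Ω
Net reactance X = X_L − X_C = 57.88 Ω
Z = 121.0 + j57.88 Ω
|Z| = √(121.0² + 57.88²) = 134.1 Ω
I = V/|Z| = 2.3/134.1 = 17.15 mA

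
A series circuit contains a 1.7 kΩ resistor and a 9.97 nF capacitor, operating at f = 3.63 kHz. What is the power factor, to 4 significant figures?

ω = 2πf = 22810 rad/s
X_C = 1/(ωC) = 4398 Ω
Z = 1700 − j4398 Ω
|Z| = √(1700² + 4398²) = 4715 Ω
∠Z = arctan(-4398/1700) = -68.86°
cos φ = cos(-68.86°) = 0.3606

0.3606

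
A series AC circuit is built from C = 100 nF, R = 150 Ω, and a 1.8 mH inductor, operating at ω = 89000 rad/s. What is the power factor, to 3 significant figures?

X_L = ωL = 160 Ω
X_C = 1/(ωC) = 112 Ω
Net reactance X = X_L − X_C = 47.8 Ω
Z = 150 + j47.8 Ω
|Z| = √(150² + 47.8²) = 157 Ω
∠Z = arctan(47.8/150) = 17.7°
cos φ = cos(17.7°) = 0.953

0.953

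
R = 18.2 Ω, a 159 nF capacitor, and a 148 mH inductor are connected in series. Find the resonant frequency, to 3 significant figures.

1.04 kHz

ω₀ = 1/√(LC) = 1/√(0.148 × 1.59e-07) = 6519 rad/s
f₀ = ω₀/(2π) = 1.04 kHz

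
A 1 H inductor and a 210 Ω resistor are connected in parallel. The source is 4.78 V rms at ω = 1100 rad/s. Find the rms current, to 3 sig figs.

X_L = ωL = 1100 Ω
Parallel: admittances add. Y = 1/R + 1/(jωL)
Y = (0.00476 − j0.000909) S
|Y| = 0.00485 S → |Z| = 1/|Y| = 206 Ω, ∠Z = −∠Y = 10.8°
I = V/|Z| = 4.78/206 = 23.2 mA

23.2 mA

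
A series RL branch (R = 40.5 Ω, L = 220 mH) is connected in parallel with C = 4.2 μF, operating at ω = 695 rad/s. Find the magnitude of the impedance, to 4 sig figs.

279.4 Ω

X_L = ωL = 152.9 Ω
X_C = 1/(ωC) = 342.6 Ω
Branch 1 (R+jX_L): Z₁ = 40.50 + j152.9 Ω, |Z₁| = 158.2 Ω
Branch 2 (−jX_C): Z₂ = −j342.6 Ω
Parallel: Z = Z₁Z₂/(Z₁+Z₂), |Z| = 279.4 Ω, ∠Z = 63.11°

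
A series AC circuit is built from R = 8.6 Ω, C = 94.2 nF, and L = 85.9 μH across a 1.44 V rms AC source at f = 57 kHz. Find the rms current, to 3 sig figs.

ω = 2πf = 358100 rad/s
X_L = ωL = 30.8 Ω
X_C = 1/(ωC) = 29.6 Ω
Net reactance X = X_L − X_C = 1.12 Ω
Z = 8.60 + j1.12 Ω
|Z| = √(8.60² + 1.12²) = 8.67 Ω
I = V/|Z| = 1.44/8.67 = 166 mA

166 mA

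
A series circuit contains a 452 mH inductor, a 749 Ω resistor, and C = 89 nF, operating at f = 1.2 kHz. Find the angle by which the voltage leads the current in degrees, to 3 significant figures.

ω = 2πf = 7540 rad/s
X_L = ωL = 3410 Ω
X_C = 1/(ωC) = 1490 Ω
Net reactance X = X_L − X_C = 1920 Ω
Z = 749 + j1920 Ω
|Z| = √(749² + 1920²) = 2060 Ω
∠Z = arctan(1920/749) = 68.7°

68.7°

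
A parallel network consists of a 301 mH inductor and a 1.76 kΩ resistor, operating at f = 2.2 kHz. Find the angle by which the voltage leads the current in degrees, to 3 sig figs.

ω = 2πf = 13820 rad/s
X_L = ωL = 4160 Ω
Parallel: admittances add. Y = 1/R + 1/(jωL)
Y = (0.000568 − j0.000240) S
|Y| = 0.000617 S → |Z| = 1/|Y| = 1620 Ω, ∠Z = −∠Y = 22.9°

22.9°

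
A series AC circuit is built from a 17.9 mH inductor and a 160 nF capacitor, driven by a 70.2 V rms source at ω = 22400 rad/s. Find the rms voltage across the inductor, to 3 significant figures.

231 V

X_L = ωL = 401 Ω
X_C = 1/(ωC) = 279 Ω
Net reactance X = X_L − X_C = 122 Ω
Z = j122 Ω
|Z| = √(0² + 122²) = 122 Ω
I = V/|Z| = 576 mA
V_L = I·|Z_L| = 0.576 × 401 = 231 V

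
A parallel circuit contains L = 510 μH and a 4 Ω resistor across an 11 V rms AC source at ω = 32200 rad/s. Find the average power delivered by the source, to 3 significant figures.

X_L = ωL = 16.4 Ω
Parallel: admittances add. Y = 1/R + 1/(jωL)
Y = (0.250 − j0.0609) S
|Y| = 0.257 S → |Z| = 1/|Y| = 3.89 Ω, ∠Z = −∠Y = 13.7°
I = V/|Z| = 2.83 A
P = VI cos φ = 11 × 2.83 × cos(13.7°) = 30.2 W

30.2 W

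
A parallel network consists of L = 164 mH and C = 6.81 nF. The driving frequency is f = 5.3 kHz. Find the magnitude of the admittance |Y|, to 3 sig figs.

43.7 μS

ω = 2πf = 33300 rad/s
X_L = ωL = 5460 Ω
X_C = 1/(ωC) = 4410 Ω
Parallel: admittances add. Y = 1/(jωL) + jωC
Y = (0 + j4.37e-05) S
|Y| = 4.37e-05 S → |Z| = 1/|Y| = 22900 Ω, ∠Z = −∠Y = -90.0°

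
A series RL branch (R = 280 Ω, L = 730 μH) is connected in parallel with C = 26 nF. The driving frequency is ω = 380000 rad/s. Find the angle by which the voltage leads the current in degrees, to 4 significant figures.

-77.45°

X_L = ωL = 277.4 Ω
X_C = 1/(ωC) = 101.2 Ω
Branch 1 (R+jX_L): Z₁ = 280.0 + j277.4 Ω, |Z₁| = 394.1 Ω
Branch 2 (−jX_C): Z₂ = −j101.2 Ω
Parallel: Z = Z₁Z₂/(Z₁+Z₂), |Z| = 120.6 Ω, ∠Z = -77.45°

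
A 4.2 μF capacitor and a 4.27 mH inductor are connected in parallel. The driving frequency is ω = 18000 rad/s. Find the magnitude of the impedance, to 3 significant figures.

16.0 Ω

X_L = ωL = 76.9 Ω
X_C = 1/(ωC) = 13.2 Ω
Parallel: admittances add. Y = 1/(jωL) + jωC
Y = (0 + j0.0626) S
|Y| = 0.0626 S → |Z| = 1/|Y| = 16.0 Ω, ∠Z = −∠Y = -90.0°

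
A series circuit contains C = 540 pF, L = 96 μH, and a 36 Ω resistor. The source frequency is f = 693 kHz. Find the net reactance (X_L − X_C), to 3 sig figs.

ω = 2πf = 4.354e+06 rad/s
X_L = ωL = 418 Ω
X_C = 1/(ωC) = 425 Ω
X = 418 − 425 = -7.29 Ω

-7.29 Ω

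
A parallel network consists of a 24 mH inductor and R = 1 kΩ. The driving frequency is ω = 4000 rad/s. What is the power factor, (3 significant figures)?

0.0956

X_L = ωL = 96.0 Ω
Parallel: admittances add. Y = 1/R + 1/(jωL)
Y = (0.00100 − j0.0104) S
|Y| = 0.0105 S → |Z| = 1/|Y| = 95.6 Ω, ∠Z = −∠Y = 84.5°
cos φ = cos(84.5°) = 0.0956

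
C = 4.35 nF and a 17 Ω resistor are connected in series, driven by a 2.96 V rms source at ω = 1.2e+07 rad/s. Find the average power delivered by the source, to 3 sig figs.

227 mW

X_C = 1/(ωC) = 19.2 Ω
Z = 17.0 − j19.2 Ω
|Z| = √(17.0² + 19.2²) = 25.6 Ω
∠Z = arctan(-19.2/17.0) = -48.4°
I = V/|Z| = 116 mA
P = VI cos φ = 2.96 × 0.116 × cos(-48.4°) = 227 mW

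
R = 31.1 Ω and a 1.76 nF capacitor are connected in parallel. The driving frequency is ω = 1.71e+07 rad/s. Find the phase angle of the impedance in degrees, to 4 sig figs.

X_C = 1/(ωC) = 33.23 Ω
Parallel: admittances add. Y = 1/R + jωC
Y = (0.03215 + j0.03010) S
|Y| = 0.04404 S → |Z| = 1/|Y| = 22.71 Ω, ∠Z = −∠Y = -43.11°

-43.11°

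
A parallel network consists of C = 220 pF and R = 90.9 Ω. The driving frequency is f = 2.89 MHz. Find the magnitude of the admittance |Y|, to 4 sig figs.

11.70 mS

ω = 2πf = 1.816e+07 rad/s
X_C = 1/(ωC) = 250.3 Ω
Parallel: admittances add. Y = 1/R + jωC
Y = (0.01100 + j0.003995) S
|Y| = 0.01170 S → |Z| = 1/|Y| = 85.44 Ω, ∠Z = −∠Y = -19.96°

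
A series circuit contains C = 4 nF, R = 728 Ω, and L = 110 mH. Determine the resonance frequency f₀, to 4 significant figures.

7.587 kHz

ω₀ = 1/√(LC) = 1/√(0.11 × 4e-09) = 47670 rad/s
f₀ = ω₀/(2π) = 7.587 kHz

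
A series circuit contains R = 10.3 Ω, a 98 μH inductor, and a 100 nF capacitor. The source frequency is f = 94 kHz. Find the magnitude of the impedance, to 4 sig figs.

42.22 Ω

ω = 2πf = 590600 rad/s
X_L = ωL = 57.88 Ω
X_C = 1/(ωC) = 16.93 Ω
Net reactance X = X_L − X_C = 40.95 Ω
Z = 10.30 + j40.95 Ω
|Z| = √(10.30² + 40.95²) = 42.22 Ω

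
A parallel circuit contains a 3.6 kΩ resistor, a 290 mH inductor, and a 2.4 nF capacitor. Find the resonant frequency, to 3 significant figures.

ω₀ = 1/√(LC) = 1/√(0.29 × 2.4e-09) = 37900 rad/s
f₀ = ω₀/(2π) = 6.03 kHz

6.03 kHz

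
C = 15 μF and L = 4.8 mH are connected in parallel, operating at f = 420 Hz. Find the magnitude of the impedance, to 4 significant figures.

25.41 Ω

ω = 2πf = 2639 rad/s
X_L = ωL = 12.67 Ω
X_C = 1/(ωC) = 25.26 Ω
Parallel: admittances add. Y = 1/(jωL) + jωC
Y = (0 − j0.03936) S
|Y| = 0.03936 S → |Z| = 1/|Y| = 25.41 Ω, ∠Z = −∠Y = 90.00°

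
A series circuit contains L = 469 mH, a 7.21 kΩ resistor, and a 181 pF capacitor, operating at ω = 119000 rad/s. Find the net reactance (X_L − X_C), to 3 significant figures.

X_L = ωL = 55800 Ω
X_C = 1/(ωC) = 46400 Ω
X = 55800 − 46400 = 9380 Ω

9380 Ω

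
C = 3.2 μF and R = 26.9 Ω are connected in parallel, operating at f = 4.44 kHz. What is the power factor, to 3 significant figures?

ω = 2πf = 27900 rad/s
X_C = 1/(ωC) = 11.2 Ω
Parallel: admittances add. Y = 1/R + jωC
Y = (0.0372 + j0.0893) S
|Y| = 0.0967 S → |Z| = 1/|Y| = 10.3 Ω, ∠Z = −∠Y = -67.4°
cos φ = cos(-67.4°) = 0.384

0.384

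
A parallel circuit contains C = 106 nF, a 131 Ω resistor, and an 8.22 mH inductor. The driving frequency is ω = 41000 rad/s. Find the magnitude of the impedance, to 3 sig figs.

X_L = ωL = 337 Ω
X_C = 1/(ωC) = 230 Ω
Parallel: admittances add. Y = 1/R + 1/(jωL) + jωC
Y = (0.00763 + j0.00138) S
|Y| = 0.00776 S → |Z| = 1/|Y| = 129 Ω, ∠Z = −∠Y = -10.2°

129 Ω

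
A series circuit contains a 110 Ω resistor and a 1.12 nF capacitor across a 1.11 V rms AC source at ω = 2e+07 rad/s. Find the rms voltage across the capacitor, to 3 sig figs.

0.417 V

X_C = 1/(ωC) = 44.6 Ω
Z = 110 − j44.6 Ω
|Z| = √(110² + 44.6²) = 119 Ω
I = V/|Z| = 9.35 mA
V_C = I·|Z_C| = 0.00935 × 44.6 = 0.417 V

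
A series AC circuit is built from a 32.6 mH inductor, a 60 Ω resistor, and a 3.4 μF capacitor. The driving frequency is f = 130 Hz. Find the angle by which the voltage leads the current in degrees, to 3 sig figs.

ω = 2πf = 816.8 rad/s
X_L = ωL = 26.6 Ω
X_C = 1/(ωC) = 360 Ω
Net reactance X = X_L − X_C = -333 Ω
Z = 60.0 − j333 Ω
|Z| = √(60.0² + 333²) = 339 Ω
∠Z = arctan(-333/60.0) = -79.8°

-79.8°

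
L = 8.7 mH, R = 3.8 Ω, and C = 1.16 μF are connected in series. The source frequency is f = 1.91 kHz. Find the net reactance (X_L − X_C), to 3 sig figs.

32.6 Ω

ω = 2πf = 12000 rad/s
X_L = ωL = 104 Ω
X_C = 1/(ωC) = 71.8 Ω
X = 104 − 71.8 = 32.6 Ω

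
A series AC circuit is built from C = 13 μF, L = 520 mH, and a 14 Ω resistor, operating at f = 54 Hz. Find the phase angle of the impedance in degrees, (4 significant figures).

ω = 2πf = 339.3 rad/s
X_L = ωL = 176.4 Ω
X_C = 1/(ωC) = 226.7 Ω
Net reactance X = X_L − X_C = -50.28 Ω
Z = 14.00 − j50.28 Ω
|Z| = √(14.00² + 50.28²) = 52.20 Ω
∠Z = arctan(-50.28/14.00) = -74.44°

-74.44°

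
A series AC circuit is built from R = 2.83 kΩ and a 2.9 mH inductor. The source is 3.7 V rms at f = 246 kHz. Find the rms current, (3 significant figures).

ω = 2πf = 1.546e+06 rad/s
X_L = ωL = 4480 Ω
Z = 2830 + j4480 Ω
|Z| = √(2830² + 4480²) = 5300 Ω
I = V/|Z| = 3.7/5300 = 698 μA

698 μA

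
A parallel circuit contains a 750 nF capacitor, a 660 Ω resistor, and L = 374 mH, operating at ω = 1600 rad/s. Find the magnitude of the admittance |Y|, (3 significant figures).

1.59 mS

X_L = ωL = 598 Ω
X_C = 1/(ωC) = 833 Ω
Parallel: admittances add. Y = 1/R + 1/(jωL) + jωC
Y = (0.00152 − j0.000471) S
|Y| = 0.00159 S → |Z| = 1/|Y| = 630 Ω, ∠Z = −∠Y = 17.3°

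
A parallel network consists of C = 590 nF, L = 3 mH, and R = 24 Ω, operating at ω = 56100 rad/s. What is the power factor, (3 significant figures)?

X_L = ωL = 168 Ω
X_C = 1/(ωC) = 30.2 Ω
Parallel: admittances add. Y = 1/R + 1/(jωL) + jωC
Y = (0.0417 + j0.0272) S
|Y| = 0.0497 S → |Z| = 1/|Y| = 20.1 Ω, ∠Z = −∠Y = -33.1°
cos φ = cos(-33.1°) = 0.838

0.838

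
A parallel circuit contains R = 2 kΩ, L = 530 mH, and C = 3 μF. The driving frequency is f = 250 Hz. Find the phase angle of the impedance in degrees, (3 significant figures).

-81.9°

ω = 2πf = 1571 rad/s
X_L = ωL = 833 Ω
X_C = 1/(ωC) = 212 Ω
Parallel: admittances add. Y = 1/R + 1/(jωL) + jωC
Y = (0.000500 + j0.00351) S
|Y| = 0.00355 S → |Z| = 1/|Y| = 282 Ω, ∠Z = −∠Y = -81.9°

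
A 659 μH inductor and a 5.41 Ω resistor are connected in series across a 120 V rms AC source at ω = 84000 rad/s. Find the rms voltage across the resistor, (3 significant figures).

11.7 V

X_L = ωL = 55.4 Ω
Z = 5.41 + j55.4 Ω
|Z| = √(5.41² + 55.4²) = 55.6 Ω
I = V/|Z| = 2.16 A
V_R = I·|Z_R| = 2.16 × 5.41 = 11.7 V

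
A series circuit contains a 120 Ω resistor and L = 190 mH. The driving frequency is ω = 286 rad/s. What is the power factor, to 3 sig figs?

0.911

X_L = ωL = 54.3 Ω
Z = 120 + j54.3 Ω
|Z| = √(120² + 54.3²) = 132 Ω
∠Z = arctan(54.3/120) = 24.4°
cos φ = cos(24.4°) = 0.911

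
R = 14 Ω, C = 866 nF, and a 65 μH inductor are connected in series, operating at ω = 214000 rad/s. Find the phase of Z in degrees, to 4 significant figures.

X_L = ωL = 13.91 Ω
X_C = 1/(ωC) = 5.396 Ω
Net reactance X = X_L − X_C = 8.514 Ω
Z = 14.00 + j8.514 Ω
|Z| = √(14.00² + 8.514²) = 16.39 Ω
∠Z = arctan(8.514/14.00) = 31.31°

31.31°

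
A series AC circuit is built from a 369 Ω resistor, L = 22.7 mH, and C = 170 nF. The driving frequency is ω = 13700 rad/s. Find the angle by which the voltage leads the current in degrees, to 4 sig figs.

X_L = ωL = 311.0 Ω
X_C = 1/(ωC) = 429.4 Ω
Net reactance X = X_L − X_C = -118.4 Ω
Z = 369.0 − j118.4 Ω
|Z| = √(369.0² + 118.4²) = 387.5 Ω
∠Z = arctan(-118.4/369.0) = -17.79°

-17.79°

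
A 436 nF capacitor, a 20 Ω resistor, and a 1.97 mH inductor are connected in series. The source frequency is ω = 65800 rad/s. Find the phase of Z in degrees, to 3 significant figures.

78.1°

X_L = ωL = 130 Ω
X_C = 1/(ωC) = 34.9 Ω
Net reactance X = X_L − X_C = 94.8 Ω
Z = 20.0 + j94.8 Ω
|Z| = √(20.0² + 94.8²) = 96.9 Ω
∠Z = arctan(94.8/20.0) = 78.1°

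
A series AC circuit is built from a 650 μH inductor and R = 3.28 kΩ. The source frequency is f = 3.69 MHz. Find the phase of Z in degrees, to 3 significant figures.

ω = 2πf = 2.318e+07 rad/s
X_L = ωL = 15100 Ω
Z = 3280 + j15100 Ω
|Z| = √(3280² + 15100²) = 15400 Ω
∠Z = arctan(15100/3280) = 77.7°

77.7°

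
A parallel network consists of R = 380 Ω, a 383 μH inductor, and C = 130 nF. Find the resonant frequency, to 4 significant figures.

22.56 kHz

ω₀ = 1/√(LC) = 1/√(0.000383 × 1.3e-07) = 141700 rad/s
f₀ = ω₀/(2π) = 22.56 kHz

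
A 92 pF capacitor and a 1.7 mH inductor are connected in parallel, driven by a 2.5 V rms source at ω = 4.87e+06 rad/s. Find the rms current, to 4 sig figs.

818.1 μA

X_L = ωL = 8279 Ω
X_C = 1/(ωC) = 2232 Ω
Parallel: admittances add. Y = 1/(jωL) + jωC
Y = (0 + j0.0003273) S
|Y| = 0.0003273 S → |Z| = 1/|Y| = 3056 Ω, ∠Z = −∠Y = -90.00°
I = V/|Z| = 2.5/3056 = 818.1 μA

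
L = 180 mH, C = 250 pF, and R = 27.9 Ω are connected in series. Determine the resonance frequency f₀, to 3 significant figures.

23.7 kHz

ω₀ = 1/√(LC) = 1/√(0.18 × 2.5e-10) = 149100 rad/s
f₀ = ω₀/(2π) = 23.7 kHz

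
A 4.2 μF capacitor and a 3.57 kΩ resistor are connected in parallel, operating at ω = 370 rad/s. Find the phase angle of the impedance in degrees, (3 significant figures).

X_C = 1/(ωC) = 644 Ω
Parallel: admittances add. Y = 1/R + jωC
Y = (0.000280 + j0.00155) S
|Y| = 0.00158 S → |Z| = 1/|Y| = 633 Ω, ∠Z = −∠Y = -79.8°

-79.8°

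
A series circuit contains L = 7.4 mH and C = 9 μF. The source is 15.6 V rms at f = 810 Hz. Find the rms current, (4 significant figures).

ω = 2πf = 5089 rad/s
X_L = ωL = 37.66 Ω
X_C = 1/(ωC) = 21.83 Ω
Net reactance X = X_L − X_C = 15.83 Ω
Z = j15.83 Ω
|Z| = √(0² + 15.83²) = 15.83 Ω
I = V/|Z| = 15.6/15.83 = 985.5 mA

985.5 mA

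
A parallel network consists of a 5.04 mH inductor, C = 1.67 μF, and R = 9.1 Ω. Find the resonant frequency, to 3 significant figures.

1.73 kHz

ω₀ = 1/√(LC) = 1/√(0.00504 × 1.67e-06) = 10900 rad/s
f₀ = ω₀/(2π) = 1.73 kHz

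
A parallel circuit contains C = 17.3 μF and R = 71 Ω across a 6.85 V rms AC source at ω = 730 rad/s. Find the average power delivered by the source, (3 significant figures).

X_C = 1/(ωC) = 79.2 Ω
Parallel: admittances add. Y = 1/R + jωC
Y = (0.0141 + j0.0126) S
|Y| = 0.0189 S → |Z| = 1/|Y| = 52.9 Ω, ∠Z = −∠Y = -41.9°
I = V/|Z| = 130 mA
P = VI cos φ = 6.85 × 0.130 × cos(-41.9°) = 661 mW

661 mW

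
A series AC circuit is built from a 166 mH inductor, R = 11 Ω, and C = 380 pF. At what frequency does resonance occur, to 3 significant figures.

ω₀ = 1/√(LC) = 1/√(0.166 × 3.8e-10) = 125900 rad/s
f₀ = ω₀/(2π) = 20.0 kHz

20.0 kHz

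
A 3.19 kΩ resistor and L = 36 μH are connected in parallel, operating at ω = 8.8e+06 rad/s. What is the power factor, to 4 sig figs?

X_L = ωL = 316.8 Ω
Parallel: admittances add. Y = 1/R + 1/(jωL)
Y = (0.0003135 − j0.003157) S
|Y| = 0.003172 S → |Z| = 1/|Y| = 315.2 Ω, ∠Z = −∠Y = 84.33°
cos φ = cos(84.33°) = 0.09882

0.09882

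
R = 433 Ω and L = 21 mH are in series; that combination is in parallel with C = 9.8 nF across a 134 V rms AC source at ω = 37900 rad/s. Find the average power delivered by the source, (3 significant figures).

X_L = ωL = 796 Ω
X_C = 1/(ωC) = 2690 Ω
Branch 1 (R+jX_L): Z₁ = 433 + j796 Ω, |Z₁| = 906 Ω
Branch 2 (−jX_C): Z₂ = −j2690 Ω
Parallel: Z = Z₁Z₂/(Z₁+Z₂), |Z| = 1250 Ω, ∠Z = 48.6°
I = V/|Z| = 107 mA
P = VI cos φ = 134 × 0.107 × cos(48.6°) = 9.47 W

9.47 W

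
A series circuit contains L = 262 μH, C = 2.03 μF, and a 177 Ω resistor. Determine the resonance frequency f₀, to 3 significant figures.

ω₀ = 1/√(LC) = 1/√(0.000262 × 2.03e-06) = 43360 rad/s
f₀ = ω₀/(2π) = 6.90 kHz

6.90 kHz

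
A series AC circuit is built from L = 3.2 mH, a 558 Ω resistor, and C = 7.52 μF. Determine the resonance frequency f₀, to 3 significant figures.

ω₀ = 1/√(LC) = 1/√(0.0032 × 7.52e-06) = 6446 rad/s
f₀ = ω₀/(2π) = 1.03 kHz

1.03 kHz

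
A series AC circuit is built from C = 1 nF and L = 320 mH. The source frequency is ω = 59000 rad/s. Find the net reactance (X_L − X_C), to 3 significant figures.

1930 Ω

X_L = ωL = 18900 Ω
X_C = 1/(ωC) = 16900 Ω
X = 18900 − 16900 = 1930 Ω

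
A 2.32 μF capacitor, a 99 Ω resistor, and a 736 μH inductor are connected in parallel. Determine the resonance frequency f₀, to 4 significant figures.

ω₀ = 1/√(LC) = 1/√(0.000736 × 2.32e-06) = 24200 rad/s
f₀ = ω₀/(2π) = 3.852 kHz

3.852 kHz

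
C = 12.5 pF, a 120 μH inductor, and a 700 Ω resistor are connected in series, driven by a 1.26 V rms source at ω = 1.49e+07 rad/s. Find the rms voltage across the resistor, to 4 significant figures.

X_L = ωL = 1788 Ω
X_C = 1/(ωC) = 5369 Ω
Net reactance X = X_L − X_C = -3581 Ω
Z = 700.0 − j3581 Ω
|Z| = √(700.0² + 3581²) = 3649 Ω
I = V/|Z| = 345.3 μA
V_R = I·|Z_R| = 0.0003453 × 700.0 = 0.2417 V

0.2417 V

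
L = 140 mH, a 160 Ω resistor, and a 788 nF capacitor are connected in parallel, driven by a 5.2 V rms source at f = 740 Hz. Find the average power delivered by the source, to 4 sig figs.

ω = 2πf = 4650 rad/s
X_L = ωL = 650.9 Ω
X_C = 1/(ωC) = 272.9 Ω
Parallel: admittances add. Y = 1/R + 1/(jωL) + jωC
Y = (0.006250 + j0.002128) S
|Y| = 0.006602 S → |Z| = 1/|Y| = 151.5 Ω, ∠Z = −∠Y = -18.80°
I = V/|Z| = 34.33 mA
P = VI cos φ = 5.2 × 0.03433 × cos(-18.80°) = 169.0 mW

169.0 mW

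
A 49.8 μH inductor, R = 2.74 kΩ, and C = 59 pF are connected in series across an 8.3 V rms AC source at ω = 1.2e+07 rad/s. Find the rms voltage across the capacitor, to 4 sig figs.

4.101 V

X_L = ωL = 597.6 Ω
X_C = 1/(ωC) = 1412 Ω
Net reactance X = X_L − X_C = -814.8 Ω
Z = 2740 − j814.8 Ω
|Z| = √(2740² + 814.8²) = 2859 Ω
I = V/|Z| = 2.904 mA
V_C = I·|Z_C| = 0.002904 × 1412 = 4.101 V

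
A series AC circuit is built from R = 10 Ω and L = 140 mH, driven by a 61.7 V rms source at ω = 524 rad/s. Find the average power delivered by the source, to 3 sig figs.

6.94 W

X_L = ωL = 73.4 Ω
Z = 10.0 + j73.4 Ω
|Z| = √(10.0² + 73.4²) = 74.0 Ω
∠Z = arctan(73.4/10.0) = 82.2°
I = V/|Z| = 833 mA
P = VI cos φ = 61.7 × 0.833 × cos(82.2°) = 6.94 W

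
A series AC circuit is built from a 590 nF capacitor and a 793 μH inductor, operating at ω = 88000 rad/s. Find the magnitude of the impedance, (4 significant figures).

X_L = ωL = 69.78 Ω
X_C = 1/(ωC) = 19.26 Ω
Net reactance X = X_L − X_C = 50.52 Ω
Z = j50.52 Ω
|Z| = √(0² + 50.52²) = 50.52 Ω

50.52 Ω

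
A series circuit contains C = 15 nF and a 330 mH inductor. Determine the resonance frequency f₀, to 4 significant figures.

2.262 kHz

ω₀ = 1/√(LC) = 1/√(0.33 × 1.5e-08) = 14210 rad/s
f₀ = ω₀/(2π) = 2.262 kHz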